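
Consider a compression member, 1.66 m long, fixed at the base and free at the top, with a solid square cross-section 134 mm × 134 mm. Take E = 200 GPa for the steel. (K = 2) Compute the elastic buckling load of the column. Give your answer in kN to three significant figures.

P_cr ≈ 4810 kN

I = a⁴/12 = 134⁴/12 = 2.687×10^7 mm⁴
I = 2.687×10^7 mm⁴ = 2.687×10^-5 m⁴
Effective length L_e = K·L = 2 × 1.66 = 3.320 m
P_cr = π²EI / L_e² = π² × 200×10⁹ × 2.687×10^-5 / 3.320² = 4.812×10^6 N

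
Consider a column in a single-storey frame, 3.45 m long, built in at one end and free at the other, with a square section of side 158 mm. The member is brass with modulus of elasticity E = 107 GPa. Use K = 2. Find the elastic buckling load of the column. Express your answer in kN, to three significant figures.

I = a⁴/12 = 158⁴/12 = 5.193×10^7 mm⁴
I = 5.193×10^7 mm⁴ = 5.193×10^-5 m⁴
Effective length L_e = K·L = 2 × 3.45 = 6.900 m
P_cr = π²EI / L_e² = π² × 107×10⁹ × 5.193×10^-5 / 6.900² = 1.152×10^6 N

P_cr ≈ 1150 kN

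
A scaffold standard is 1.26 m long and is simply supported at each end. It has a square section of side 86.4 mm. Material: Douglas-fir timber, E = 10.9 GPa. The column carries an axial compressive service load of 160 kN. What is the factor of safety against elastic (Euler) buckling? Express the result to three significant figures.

n ≈ 1.97

I = a⁴/12 = 86.4⁴/12 = 4.644×10^6 mm⁴
I = 4.644×10^6 mm⁴ = 4.644×10^-6 m⁴
Effective length L_e = K·L = 1 × 1.26 = 1.260 m
P_cr = π²EI / L_e² = π² × 10.9×10⁹ × 4.644×10^-6 / 1.260² = 3.147×10^5 N
Factor of safety n = P_cr / P = 314.67 / 160 = 1.97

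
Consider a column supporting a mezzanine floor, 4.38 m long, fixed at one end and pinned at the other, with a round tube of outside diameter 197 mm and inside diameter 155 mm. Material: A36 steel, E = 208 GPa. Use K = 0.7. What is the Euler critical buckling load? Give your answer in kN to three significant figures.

d_o = 197 mm, d_i = 155 mm
I = π(d_o⁴ − d_i⁴)/64 = π(197⁴ − 155.0⁴)/64 = 4.560×10^7 mm⁴
I = 4.560×10^7 mm⁴ = 4.560×10^-5 m⁴
Effective length L_e = K·L = 0.7 × 4.38 = 3.066 m
P_cr = π²EI / L_e² = π² × 208×10⁹ × 4.560×10^-5 / 3.066² = 9.958×10^6 N

P_cr ≈ 9960 kN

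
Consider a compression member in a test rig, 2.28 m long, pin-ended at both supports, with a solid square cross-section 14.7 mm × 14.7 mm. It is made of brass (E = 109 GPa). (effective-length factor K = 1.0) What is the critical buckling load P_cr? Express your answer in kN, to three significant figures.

P_cr ≈ 0.805 kN

I = a⁴/12 = 14.7⁴/12 = 3.891×10^3 mm⁴
I = 3.891×10^3 mm⁴ = 3.891×10^-9 m⁴
Effective length L_e = K·L = 1 × 2.28 = 2.280 m
P_cr = π²EI / L_e² = π² × 109×10⁹ × 3.891×10^-9 / 2.280² = 805.3 N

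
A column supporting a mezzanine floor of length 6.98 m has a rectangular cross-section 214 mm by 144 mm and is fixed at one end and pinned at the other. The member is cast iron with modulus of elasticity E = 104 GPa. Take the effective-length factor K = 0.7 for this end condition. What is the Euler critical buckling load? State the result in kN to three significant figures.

Buckling occurs about the weak axis: I_min = h·b³/12 with b = 144 mm (the shorter side).
I_min = 214×144³/12 = 5.325×10^7 mm⁴
I = 5.325×10^7 mm⁴ = 5.325×10^-5 m⁴
Effective length L_e = K·L = 0.7 × 6.98 = 4.886 m
P_cr = π²EI / L_e² = π² × 104×10⁹ × 5.325×10^-5 / 4.886² = 2.290×10^6 N

P_cr ≈ 2290 kN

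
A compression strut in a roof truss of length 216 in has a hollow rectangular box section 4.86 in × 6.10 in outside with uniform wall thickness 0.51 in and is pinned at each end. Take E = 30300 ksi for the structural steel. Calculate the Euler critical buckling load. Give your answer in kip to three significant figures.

Inner dimensions: h_i = 6.10 − 2×0.51 = 5.080 in, b_i = 4.86 − 2×0.51 = 3.840 in
Weak-axis I_min = (h_o·b_o³ − h_i·b_i³)/12 with b_o = 4.86, b_i = 3.840 in (shorter outer/inner sides).
I_min = (6.10×4.86³ − 5.080×3.840³)/12 = 34.38 in⁴
Effective length L_e = K·L = 1 × 216 = 216.0 in
P_cr = π²EI / L_e² = π² × 30300×10³ × 34.38 / 216.0² = 2.204×10^5 lb

P_cr ≈ 220 kip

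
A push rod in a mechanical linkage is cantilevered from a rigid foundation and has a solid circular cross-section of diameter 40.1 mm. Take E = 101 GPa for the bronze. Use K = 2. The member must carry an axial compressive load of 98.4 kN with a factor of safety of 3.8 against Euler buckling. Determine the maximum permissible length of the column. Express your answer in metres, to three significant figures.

I = πd⁴/64 = π×40.1⁴/64 = 1.269×10^5 mm⁴
I = 1.269×10^-7 m⁴
Required critical load P_cr = n·P = 3.8 × 98.4 = 373.9 kN = 3.739×10^5 N
From P_cr = π²EI/(K·L)²:  L = (1/K)·√(π²EI/P_cr) = (1/2)·√(π²×1.01×10^11×1.269×10^-7/3.739×10^5)
L = 0.291 m

L_max ≈ 0.291 m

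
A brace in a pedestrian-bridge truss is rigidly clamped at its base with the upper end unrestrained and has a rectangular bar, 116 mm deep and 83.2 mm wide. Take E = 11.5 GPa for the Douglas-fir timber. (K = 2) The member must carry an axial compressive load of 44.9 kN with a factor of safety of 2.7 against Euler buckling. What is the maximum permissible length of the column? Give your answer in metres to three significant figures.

L_max ≈ 1.14 m

Buckling occurs about the weak axis: I_min = h·b³/12 with b = 83.2 mm (the shorter side).
I_min = 116×83.2³/12 = 5.567×10^6 mm⁴
I = 5.567×10^-6 m⁴
Required critical load P_cr = n·P = 2.7 × 44.9 = 121.2 kN = 1.212×10^5 N
From P_cr = π²EI/(K·L)²:  L = (1/K)·√(π²EI/P_cr) = (1/2)·√(π²×1.15×10^10×5.567×10^-6/1.212×10^5)
L = 1.14 m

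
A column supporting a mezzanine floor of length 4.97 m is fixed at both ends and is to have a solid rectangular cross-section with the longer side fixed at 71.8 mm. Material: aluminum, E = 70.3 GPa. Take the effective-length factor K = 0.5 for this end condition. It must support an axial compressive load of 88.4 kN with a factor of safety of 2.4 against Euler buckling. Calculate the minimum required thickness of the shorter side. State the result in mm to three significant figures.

b ≈ 68.1 mm

Required P_cr = n·P = 2.4 × 88.4 = 212.2 kN
L_e = K·L = 0.5 × 4.97 = 2.485 m
Required I = P_cr·L_e²/(π²E) = 2.122×10^5 × 2.485² / (π² × 7.03×10^10) = 1.888×10^-6 m⁴
I_req = 1.888×10^6 mm⁴
Rectangle, weak axis: I_min = h·b³/12 with h = 71.8 mm fixed  ⇒  b = (12I/h)^(1/3) = 68.1 mm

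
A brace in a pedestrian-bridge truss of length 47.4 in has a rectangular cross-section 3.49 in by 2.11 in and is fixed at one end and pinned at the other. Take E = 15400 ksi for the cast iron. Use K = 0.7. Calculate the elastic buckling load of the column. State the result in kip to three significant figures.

Buckling occurs about the weak axis: I_min = h·b³/12 with b = 2.11 in (the shorter side).
I_min = 3.49×2.11³/12 = 2.732 in⁴
Effective length L_e = K·L = 0.7 × 47.4 = 33.18 in
P_cr = π²EI / L_e² = π² × 15400×10³ × 2.732 / 33.18² = 3.772×10^5 lb

P_cr ≈ 377 kip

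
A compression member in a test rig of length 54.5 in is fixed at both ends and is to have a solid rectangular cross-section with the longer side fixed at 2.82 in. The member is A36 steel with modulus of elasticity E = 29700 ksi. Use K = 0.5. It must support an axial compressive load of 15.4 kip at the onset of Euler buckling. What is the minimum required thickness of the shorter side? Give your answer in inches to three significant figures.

L_e = K·L = 0.5 × 54.5 = 27.25 in
Required I = P_cr·L_e²/(π²E) = 1.540×10^4 × 27.25² / (π² × 2.97×10^7) = 3.901×10^-2 in⁴
Rectangle, weak axis: I_min = h·b³/12 with h = 2.82 in fixed  ⇒  b = (12I/h)^(1/3) = 0.550 in

b ≈ 0.550 in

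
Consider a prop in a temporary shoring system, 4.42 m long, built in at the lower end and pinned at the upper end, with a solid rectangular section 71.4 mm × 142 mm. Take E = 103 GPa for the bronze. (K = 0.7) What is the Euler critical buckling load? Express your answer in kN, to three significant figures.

P_cr ≈ 457 kN

Buckling occurs about the weak axis: I_min = h·b³/12 with b = 71.4 mm (the shorter side).
I_min = 142×71.4³/12 = 4.307×10^6 mm⁴
I = 4.307×10^6 mm⁴ = 4.307×10^-6 m⁴
Effective length L_e = K·L = 0.7 × 4.42 = 3.094 m
P_cr = π²EI / L_e² = π² × 103×10⁹ × 4.307×10^-6 / 3.094² = 4.574×10^5 N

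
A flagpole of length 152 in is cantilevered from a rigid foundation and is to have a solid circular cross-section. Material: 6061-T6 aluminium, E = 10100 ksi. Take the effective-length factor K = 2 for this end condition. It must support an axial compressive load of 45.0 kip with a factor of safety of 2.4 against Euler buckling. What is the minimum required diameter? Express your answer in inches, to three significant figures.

Required P_cr = n·P = 2.4 × 45.0 = 108.0 kip
L_e = K·L = 2 × 152 = 304.0 in
Required I = P_cr·L_e²/(π²E) = 1.080×10^5 × 304.0² / (π² × 1.01×10^7) = 100.1 in⁴
Solid circle: I = πd⁴/64  ⇒  d = (64I/π)^(1/4) = (64×100.1/π)^(1/4) = 6.72 in

d ≈ 6.72 in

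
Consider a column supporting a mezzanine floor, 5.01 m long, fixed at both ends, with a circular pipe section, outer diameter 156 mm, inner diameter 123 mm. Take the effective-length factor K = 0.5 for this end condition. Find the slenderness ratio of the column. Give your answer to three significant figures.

λ ≈ 50.4

d_o = 156 mm, d_i = 123 mm
I = π(d_o⁴ − d_i⁴)/64 = π(156⁴ − 123.0⁴)/64 = 1.784×10^7 mm⁴
A = 7.231×10^3 mm²;  r_min = √(I/A) = √(1.784×10^7/7.231×10^3) = 49.66 mm
L_e = K·L = 0.5 × 5.01 m = 2.505 m = 2505.0 mm
λ = L_e / r_min = 2505.0 / 49.66 = 50.4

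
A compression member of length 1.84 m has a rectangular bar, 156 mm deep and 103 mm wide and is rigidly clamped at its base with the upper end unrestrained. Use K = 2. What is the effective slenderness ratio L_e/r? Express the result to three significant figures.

For a rectangle r_min = b/√12 = 103/√12 = 29.73 mm
L_e = K·L = 2 × 1.84 m = 3.680 m = 3680.0 mm
λ = L_e / r_min = 3680.0 / 29.73 = 124

λ ≈ 124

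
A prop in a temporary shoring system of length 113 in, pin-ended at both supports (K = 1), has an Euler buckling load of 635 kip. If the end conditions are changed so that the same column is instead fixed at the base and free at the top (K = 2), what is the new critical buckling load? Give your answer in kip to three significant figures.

P_cr ≈ 159 kip

P_cr ∝ 1/K², so P_cr,new = P_cr,old × (K_old/K_new)² = 635 × (1/2)²
= 635 × 0.2500 = 159 kip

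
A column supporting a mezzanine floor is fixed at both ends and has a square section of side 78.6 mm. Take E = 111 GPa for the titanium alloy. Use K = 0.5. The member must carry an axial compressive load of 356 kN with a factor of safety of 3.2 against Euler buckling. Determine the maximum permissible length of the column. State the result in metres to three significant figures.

I = a⁴/12 = 78.6⁴/12 = 3.181×10^6 mm⁴
I = 3.181×10^-6 m⁴
Required critical load P_cr = n·P = 3.2 × 356 = 1139 kN = 1.139×10^6 N
From P_cr = π²EI/(K·L)²:  L = (1/K)·√(π²EI/P_cr) = (1/0.5)·√(π²×1.11×10^11×3.181×10^-6/1.139×10^6)
L = 3.50 m

L_max ≈ 3.50 m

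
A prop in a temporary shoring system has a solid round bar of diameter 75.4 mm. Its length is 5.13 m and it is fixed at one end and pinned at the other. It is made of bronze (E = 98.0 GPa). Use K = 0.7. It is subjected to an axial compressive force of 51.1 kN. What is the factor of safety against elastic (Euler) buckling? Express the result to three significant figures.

n ≈ 2.33

I = πd⁴/64 = π×75.4⁴/64 = 1.587×10^6 mm⁴
I = 1.587×10^6 mm⁴ = 1.587×10^-6 m⁴
Effective length L_e = K·L = 0.7 × 5.13 = 3.591 m
P_cr = π²EI / L_e² = π² × 98.0×10⁹ × 1.587×10^-6 / 3.591² = 1.190×10^5 N
Factor of safety n = P_cr / P = 119.00 / 51.1 = 2.33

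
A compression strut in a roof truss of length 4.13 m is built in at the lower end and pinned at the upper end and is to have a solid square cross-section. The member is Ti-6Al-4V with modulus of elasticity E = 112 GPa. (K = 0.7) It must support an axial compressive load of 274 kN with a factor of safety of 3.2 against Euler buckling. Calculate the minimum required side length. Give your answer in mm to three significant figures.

Required P_cr = n·P = 3.2 × 274 = 876.8 kN
L_e = K·L = 0.7 × 4.13 = 2.891 m
Required I = P_cr·L_e²/(π²E) = 8.768×10^5 × 2.891² / (π² × 1.12×10^11) = 6.629×10^-6 m⁴
I_req = 6.629×10^6 mm⁴
Solid square: I = a⁴/12  ⇒  a = (12I)^(1/4) = (12×6.629×10^6)^(1/4) = 94.4 mm

a ≈ 94.4 mm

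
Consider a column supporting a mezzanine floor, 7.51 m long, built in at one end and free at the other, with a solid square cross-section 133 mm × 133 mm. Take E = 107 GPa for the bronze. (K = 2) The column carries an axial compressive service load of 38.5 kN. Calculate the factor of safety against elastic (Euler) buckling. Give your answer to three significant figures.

I = a⁴/12 = 133⁴/12 = 2.608×10^7 mm⁴
I = 2.608×10^7 mm⁴ = 2.608×10^-5 m⁴
Effective length L_e = K·L = 2 × 7.51 = 15.02 m
P_cr = π²EI / L_e² = π² × 107×10⁹ × 2.608×10^-5 / 15.02² = 1.221×10^5 N
Factor of safety n = P_cr / P = 122.06 / 38.5 = 3.17

n ≈ 3.17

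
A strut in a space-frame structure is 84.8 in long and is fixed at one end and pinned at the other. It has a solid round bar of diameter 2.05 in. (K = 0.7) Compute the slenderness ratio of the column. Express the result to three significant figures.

λ ≈ 116

I = πd⁴/64 = π×2.05⁴/64 = 0.8669 in⁴
A = 3.301 in²;  r_min = √(I/A) = √(0.8669/3.301) = 0.5125 in
L_e = K·L = 0.7 × 84.8 = 59.36 in
λ = L_e / r_min = 59.360 / 0.5125 = 116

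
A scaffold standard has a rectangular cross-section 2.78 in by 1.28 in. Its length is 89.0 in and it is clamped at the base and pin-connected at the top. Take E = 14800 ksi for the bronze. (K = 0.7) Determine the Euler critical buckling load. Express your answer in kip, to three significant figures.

P_cr ≈ 18.3 kip

Buckling occurs about the weak axis: I_min = h·b³/12 with b = 1.28 in (the shorter side).
I_min = 2.78×1.28³/12 = 0.4858 in⁴
Effective length L_e = K·L = 0.7 × 89.0 = 62.30 in
P_cr = π²EI / L_e² = π² × 14800×10³ × 0.4858 / 62.30² = 1.828×10^4 lb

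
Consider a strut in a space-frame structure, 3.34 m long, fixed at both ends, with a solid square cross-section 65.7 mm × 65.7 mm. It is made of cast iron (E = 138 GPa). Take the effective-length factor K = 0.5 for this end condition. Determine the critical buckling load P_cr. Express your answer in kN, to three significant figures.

P_cr ≈ 758 kN

I = a⁴/12 = 65.7⁴/12 = 1.553×10^6 mm⁴
I = 1.553×10^6 mm⁴ = 1.553×10^-6 m⁴
Effective length L_e = K·L = 0.5 × 3.34 = 1.670 m
P_cr = π²EI / L_e² = π² × 138×10⁹ × 1.553×10^-6 / 1.670² = 7.583×10^5 N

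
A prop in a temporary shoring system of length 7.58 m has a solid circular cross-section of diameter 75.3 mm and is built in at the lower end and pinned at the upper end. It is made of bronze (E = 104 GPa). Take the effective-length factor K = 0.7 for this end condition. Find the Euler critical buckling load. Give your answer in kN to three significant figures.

P_cr ≈ 57.5 kN

I = πd⁴/64 = π×75.3⁴/64 = 1.578×10^6 mm⁴
I = 1.578×10^6 mm⁴ = 1.578×10^-6 m⁴
Effective length L_e = K·L = 0.7 × 7.58 = 5.306 m
P_cr = π²EI / L_e² = π² × 104×10⁹ × 1.578×10^-6 / 5.306² = 5.754×10^4 N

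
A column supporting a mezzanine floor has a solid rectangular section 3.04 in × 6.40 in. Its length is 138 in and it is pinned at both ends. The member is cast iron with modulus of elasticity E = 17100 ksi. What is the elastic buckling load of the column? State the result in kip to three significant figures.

Buckling occurs about the weak axis: I_min = h·b³/12 with b = 3.04 in (the shorter side).
I_min = 6.40×3.04³/12 = 14.98 in⁴
Effective length L_e = K·L = 1 × 138 = 138.0 in
P_cr = π²EI / L_e² = π² × 17100×10³ × 14.98 / 138.0² = 1.328×10^5 lb

P_cr ≈ 133 kip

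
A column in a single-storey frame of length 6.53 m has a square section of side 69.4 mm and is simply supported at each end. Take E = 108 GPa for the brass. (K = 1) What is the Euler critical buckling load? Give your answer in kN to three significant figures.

I = a⁴/12 = 69.4⁴/12 = 1.933×10^6 mm⁴
I = 1.933×10^6 mm⁴ = 1.933×10^-6 m⁴
Effective length L_e = K·L = 1 × 6.53 = 6.530 m
P_cr = π²EI / L_e² = π² × 108×10⁹ × 1.933×10^-6 / 6.530² = 4.832×10^4 N

P_cr ≈ 48.3 kN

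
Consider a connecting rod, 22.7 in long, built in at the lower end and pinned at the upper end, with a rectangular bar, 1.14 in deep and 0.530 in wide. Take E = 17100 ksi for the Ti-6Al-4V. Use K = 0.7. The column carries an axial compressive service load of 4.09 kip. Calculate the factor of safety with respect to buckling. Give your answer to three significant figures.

n ≈ 2.31

Buckling occurs about the weak axis: I_min = h·b³/12 with b = 0.530 in (the shorter side).
I_min = 1.14×0.530³/12 = 1.414×10^-2 in⁴
Effective length L_e = K·L = 0.7 × 22.7 = 15.89 in
P_cr = π²EI / L_e² = π² × 17100×10³ × 1.414×10^-2 / 15.89² = 9.454×10^3 lb
Factor of safety n = P_cr / P = 9.4536 / 4.09 = 2.31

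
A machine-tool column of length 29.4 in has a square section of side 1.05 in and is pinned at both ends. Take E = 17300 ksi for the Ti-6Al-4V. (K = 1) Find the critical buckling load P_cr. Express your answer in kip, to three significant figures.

I = a⁴/12 = 1.05⁴/12 = 0.1013 in⁴
Effective length L_e = K·L = 1 × 29.4 = 29.40 in
P_cr = π²EI / L_e² = π² × 17300×10³ × 0.1013 / 29.40² = 2.001×10^4 lb

P_cr ≈ 20.0 kip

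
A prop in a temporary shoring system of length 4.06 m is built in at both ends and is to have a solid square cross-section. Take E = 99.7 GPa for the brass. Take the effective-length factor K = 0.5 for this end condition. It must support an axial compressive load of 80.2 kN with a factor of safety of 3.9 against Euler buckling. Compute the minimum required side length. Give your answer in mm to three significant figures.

a ≈ 63.0 mm

Required P_cr = n·P = 3.9 × 80.2 = 312.8 kN
L_e = K·L = 0.5 × 4.06 = 2.030 m
Required I = P_cr·L_e²/(π²E) = 3.128×10^5 × 2.030² / (π² × 9.97×10^10) = 1.310×10^-6 m⁴
I_req = 1.310×10^6 mm⁴
Solid square: I = a⁴/12  ⇒  a = (12I)^(1/4) = (12×1.310×10^6)^(1/4) = 63.0 mm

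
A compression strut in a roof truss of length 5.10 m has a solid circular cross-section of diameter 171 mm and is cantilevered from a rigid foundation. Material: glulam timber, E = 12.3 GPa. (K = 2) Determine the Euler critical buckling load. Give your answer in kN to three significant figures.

P_cr ≈ 49.0 kN

I = πd⁴/64 = π×171⁴/64 = 4.197×10^7 mm⁴
I = 4.197×10^7 mm⁴ = 4.197×10^-5 m⁴
Effective length L_e = K·L = 2 × 5.10 = 10.20 m
P_cr = π²EI / L_e² = π² × 12.3×10⁹ × 4.197×10^-5 / 10.20² = 4.897×10^4 N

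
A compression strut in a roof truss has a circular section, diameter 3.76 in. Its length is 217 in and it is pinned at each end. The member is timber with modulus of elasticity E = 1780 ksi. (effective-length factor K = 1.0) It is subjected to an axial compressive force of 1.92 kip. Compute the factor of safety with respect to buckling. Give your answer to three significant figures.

I = πd⁴/64 = π×3.76⁴/64 = 9.811 in⁴
Effective length L_e = K·L = 1 × 217 = 217.0 in
P_cr = π²EI / L_e² = π² × 1780×10³ × 9.811 / 217.0² = 3.660×10^3 lb
Factor of safety n = P_cr / P = 3.6603 / 1.92 = 1.91

n ≈ 1.91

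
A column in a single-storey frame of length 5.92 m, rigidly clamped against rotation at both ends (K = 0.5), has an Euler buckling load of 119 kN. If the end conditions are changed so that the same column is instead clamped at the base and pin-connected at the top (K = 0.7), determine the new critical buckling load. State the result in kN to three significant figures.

P_cr ∝ 1/K², so P_cr,new = P_cr,old × (K_old/K_new)² = 119 × (0.5/0.7)²
= 119 × 0.5102 = 60.7 kN

P_cr ≈ 60.7 kN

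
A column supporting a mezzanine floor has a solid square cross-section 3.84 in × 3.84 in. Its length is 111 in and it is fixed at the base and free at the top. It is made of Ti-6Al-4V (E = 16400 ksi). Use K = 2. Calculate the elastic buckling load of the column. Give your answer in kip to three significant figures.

P_cr ≈ 59.5 kip

I = a⁴/12 = 3.84⁴/12 = 18.12 in⁴
Effective length L_e = K·L = 2 × 111 = 222.0 in
P_cr = π²EI / L_e² = π² × 16400×10³ × 18.12 / 222.0² = 5.951×10^4 lb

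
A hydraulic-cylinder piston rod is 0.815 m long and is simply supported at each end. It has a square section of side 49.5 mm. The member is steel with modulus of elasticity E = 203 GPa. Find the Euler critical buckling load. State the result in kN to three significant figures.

P_cr ≈ 1510 kN

I = a⁴/12 = 49.5⁴/12 = 5.003×10^5 mm⁴
I = 5.003×10^5 mm⁴ = 5.003×10^-7 m⁴
Effective length L_e = K·L = 1 × 0.815 = 0.8150 m
P_cr = π²EI / L_e² = π² × 203×10⁹ × 5.003×10^-7 / 0.8150² = 1.509×10^6 N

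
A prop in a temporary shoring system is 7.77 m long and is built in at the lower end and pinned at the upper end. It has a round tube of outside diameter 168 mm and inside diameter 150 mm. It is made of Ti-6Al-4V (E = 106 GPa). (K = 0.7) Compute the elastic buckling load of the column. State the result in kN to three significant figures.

P_cr ≈ 504 kN

d_o = 168 mm, d_i = 150 mm
I = π(d_o⁴ − d_i⁴)/64 = π(168⁴ − 150.0⁴)/64 = 1.425×10^7 mm⁴
I = 1.425×10^7 mm⁴ = 1.425×10^-5 m⁴
Effective length L_e = K·L = 0.7 × 7.77 = 5.439 m
P_cr = π²EI / L_e² = π² × 106×10⁹ × 1.425×10^-5 / 5.439² = 5.040×10^5 N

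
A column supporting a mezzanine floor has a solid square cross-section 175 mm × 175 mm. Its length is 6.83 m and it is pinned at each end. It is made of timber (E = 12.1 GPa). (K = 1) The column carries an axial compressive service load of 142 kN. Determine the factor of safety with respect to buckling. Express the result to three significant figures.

n ≈ 1.41

I = a⁴/12 = 175⁴/12 = 7.816×10^7 mm⁴
I = 7.816×10^7 mm⁴ = 7.816×10^-5 m⁴
Effective length L_e = K·L = 1 × 6.83 = 6.830 m
P_cr = π²EI / L_e² = π² × 12.1×10⁹ × 7.816×10^-5 / 6.830² = 2.001×10^5 N
Factor of safety n = P_cr / P = 200.09 / 142 = 1.41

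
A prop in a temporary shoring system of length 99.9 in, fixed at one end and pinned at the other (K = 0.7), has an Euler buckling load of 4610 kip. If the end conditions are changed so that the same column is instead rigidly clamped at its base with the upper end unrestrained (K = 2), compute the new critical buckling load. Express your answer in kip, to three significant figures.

P_cr ∝ 1/K², so P_cr,new = P_cr,old × (K_old/K_new)² = 4610 × (0.7/2)²
= 4610 × 0.1225 = 565 kip

P_cr ≈ 565 kip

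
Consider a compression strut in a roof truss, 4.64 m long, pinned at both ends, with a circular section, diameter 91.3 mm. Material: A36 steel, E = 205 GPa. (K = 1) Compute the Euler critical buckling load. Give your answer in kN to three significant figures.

P_cr ≈ 321 kN

I = πd⁴/64 = π×91.3⁴/64 = 3.411×10^6 mm⁴
I = 3.411×10^6 mm⁴ = 3.411×10^-6 m⁴
Effective length L_e = K·L = 1 × 4.64 = 4.640 m
P_cr = π²EI / L_e² = π² × 205×10⁹ × 3.411×10^-6 / 4.640² = 3.205×10^5 N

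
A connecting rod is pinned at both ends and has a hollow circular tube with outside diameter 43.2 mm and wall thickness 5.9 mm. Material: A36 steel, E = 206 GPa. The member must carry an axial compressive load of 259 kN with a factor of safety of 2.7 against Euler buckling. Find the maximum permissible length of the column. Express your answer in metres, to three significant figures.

L_max ≈ 0.599 m

Inner diameter d_i = 43.2 − 2×5.9 = 31.40 mm
I = π(d_o⁴ − d_i⁴)/64 = π(43.2⁴ − 31.40⁴)/64 = 1.232×10^5 mm⁴
I = 1.232×10^-7 m⁴
Required critical load P_cr = n·P = 2.7 × 259 = 699.3 kN = 6.993×10^5 N
From P_cr = π²EI/(K·L)²:  L = (1/K)·√(π²EI/P_cr) = (1/1)·√(π²×2.06×10^11×1.232×10^-7/6.993×10^5)
L = 0.599 m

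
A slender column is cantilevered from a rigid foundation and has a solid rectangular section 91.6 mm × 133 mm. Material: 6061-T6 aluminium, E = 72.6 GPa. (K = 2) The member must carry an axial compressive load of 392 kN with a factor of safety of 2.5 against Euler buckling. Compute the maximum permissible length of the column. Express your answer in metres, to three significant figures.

Buckling occurs about the weak axis: I_min = h·b³/12 with b = 91.6 mm (the shorter side).
I_min = 133×91.6³/12 = 8.518×10^6 mm⁴
I = 8.518×10^-6 m⁴
Required critical load P_cr = n·P = 2.5 × 392 = 980.0 kN = 9.800×10^5 N
From P_cr = π²EI/(K·L)²:  L = (1/K)·√(π²EI/P_cr) = (1/2)·√(π²×7.26×10^10×8.518×10^-6/9.800×10^5)
L = 1.25 m

L_max ≈ 1.25 m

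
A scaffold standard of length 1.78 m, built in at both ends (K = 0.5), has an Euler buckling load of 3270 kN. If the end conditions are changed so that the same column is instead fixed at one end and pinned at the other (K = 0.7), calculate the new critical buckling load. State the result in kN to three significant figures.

P_cr ∝ 1/K², so P_cr,new = P_cr,old × (K_old/K_new)² = 3270 × (0.5/0.7)²
= 3270 × 0.5102 = 1670 kN

P_cr ≈ 1670 kN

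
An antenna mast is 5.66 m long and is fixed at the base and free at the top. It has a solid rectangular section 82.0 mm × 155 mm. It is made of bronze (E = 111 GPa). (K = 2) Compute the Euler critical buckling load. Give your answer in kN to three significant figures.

P_cr ≈ 60.9 kN

Buckling occurs about the weak axis: I_min = h·b³/12 with b = 82.0 mm (the shorter side).
I_min = 155×82.0³/12 = 7.122×10^6 mm⁴
I = 7.122×10^6 mm⁴ = 7.122×10^-6 m⁴
Effective length L_e = K·L = 2 × 5.66 = 11.32 m
P_cr = π²EI / L_e² = π² × 111×10⁹ × 7.122×10^-6 / 11.32² = 6.089×10^4 N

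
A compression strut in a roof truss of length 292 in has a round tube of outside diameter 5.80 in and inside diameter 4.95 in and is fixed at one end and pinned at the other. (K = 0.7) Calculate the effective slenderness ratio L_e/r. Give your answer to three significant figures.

d_o = 5.80 in, d_i = 4.95 in
I = π(d_o⁴ − d_i⁴)/64 = π(5.80⁴ − 4.950⁴)/64 = 26.08 in⁴
A = 7.177 in²;  r_min = √(I/A) = √(26.08/7.177) = 1.906 in
L_e = K·L = 0.7 × 292 = 204.4 in
λ = L_e / r_min = 204.40 / 1.906 = 107

λ ≈ 107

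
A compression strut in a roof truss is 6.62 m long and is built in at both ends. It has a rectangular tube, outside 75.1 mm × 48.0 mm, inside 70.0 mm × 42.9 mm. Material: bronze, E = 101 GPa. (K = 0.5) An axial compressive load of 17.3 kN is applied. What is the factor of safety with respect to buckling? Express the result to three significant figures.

n ≈ 1.22

Weak-axis I_min = (h_o·b_o³ − h_i·b_i³)/12 with b_o = 48.0, b_i = 42.90 mm (shorter outer/inner sides).
I_min = (75.1×48.0³ − 70.00×42.90³)/12 = 2.316×10^5 mm⁴
I = 2.316×10^5 mm⁴ = 2.316×10^-7 m⁴
Effective length L_e = K·L = 0.5 × 6.62 = 3.310 m
P_cr = π²EI / L_e² = π² × 101×10⁹ × 2.316×10^-7 / 3.310² = 2.107×10^4 N
Factor of safety n = P_cr / P = 21.068 / 17.3 = 1.22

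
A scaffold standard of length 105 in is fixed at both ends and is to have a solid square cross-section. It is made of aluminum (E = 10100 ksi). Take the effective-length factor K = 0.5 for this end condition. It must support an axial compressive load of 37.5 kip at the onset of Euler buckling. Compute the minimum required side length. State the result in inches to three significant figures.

a ≈ 1.88 in

L_e = K·L = 0.5 × 105 = 52.50 in
Required I = P_cr·L_e²/(π²E) = 3.750×10^4 × 52.50² / (π² × 1.01×10^7) = 1.037 in⁴
Solid square: I = a⁴/12  ⇒  a = (12I)^(1/4) = (12×1.037)^(1/4) = 1.88 in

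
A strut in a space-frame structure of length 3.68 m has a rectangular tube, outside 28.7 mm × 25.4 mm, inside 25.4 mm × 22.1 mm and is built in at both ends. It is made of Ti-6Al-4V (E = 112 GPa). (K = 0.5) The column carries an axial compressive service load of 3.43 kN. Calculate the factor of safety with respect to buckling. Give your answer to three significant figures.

Weak-axis I_min = (h_o·b_o³ − h_i·b_i³)/12 with b_o = 25.4, b_i = 22.10 mm (shorter outer/inner sides).
I_min = (28.7×25.4³ − 25.40×22.10³)/12 = 1.635×10^4 mm⁴
I = 1.635×10^4 mm⁴ = 1.635×10^-8 m⁴
Effective length L_e = K·L = 0.5 × 3.68 = 1.840 m
P_cr = π²EI / L_e² = π² × 112×10⁹ × 1.635×10^-8 / 1.840² = 5.337×10^3 N
Factor of safety n = P_cr / P = 5.3368 / 3.43 = 1.56

n ≈ 1.56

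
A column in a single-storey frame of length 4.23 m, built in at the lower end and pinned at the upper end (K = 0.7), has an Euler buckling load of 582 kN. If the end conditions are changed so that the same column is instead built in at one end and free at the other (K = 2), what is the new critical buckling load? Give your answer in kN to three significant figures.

P_cr ≈ 71.3 kN

P_cr ∝ 1/K², so P_cr,new = P_cr,old × (K_old/K_new)² = 582 × (0.7/2)²
= 582 × 0.1225 = 71.3 kN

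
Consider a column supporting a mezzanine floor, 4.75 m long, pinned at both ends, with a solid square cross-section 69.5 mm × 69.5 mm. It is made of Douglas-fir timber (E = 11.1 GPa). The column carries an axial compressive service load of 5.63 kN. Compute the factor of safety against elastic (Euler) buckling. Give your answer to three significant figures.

n ≈ 1.68

I = a⁴/12 = 69.5⁴/12 = 1.944×10^6 mm⁴
I = 1.944×10^6 mm⁴ = 1.944×10^-6 m⁴
Effective length L_e = K·L = 1 × 4.75 = 4.750 m
P_cr = π²EI / L_e² = π² × 11.1×10⁹ × 1.944×10^-6 / 4.750² = 9.440×10^3 N
Factor of safety n = P_cr / P = 9.4405 / 5.63 = 1.68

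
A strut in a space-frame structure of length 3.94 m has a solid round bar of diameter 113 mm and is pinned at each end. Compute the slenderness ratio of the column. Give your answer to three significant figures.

For a solid circle r = d/4 = 113/4 = 28.25 mm
L_e = K·L = 1 × 3.94 m = 3.940 m = 3940.0 mm
λ = L_e / r_min = 3940.0 / 28.25 = 139

λ ≈ 139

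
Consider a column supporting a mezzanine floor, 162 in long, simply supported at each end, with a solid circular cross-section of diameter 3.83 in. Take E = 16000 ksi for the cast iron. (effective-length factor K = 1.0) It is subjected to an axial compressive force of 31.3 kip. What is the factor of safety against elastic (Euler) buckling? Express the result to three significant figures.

I = πd⁴/64 = π×3.83⁴/64 = 10.56 in⁴
Effective length L_e = K·L = 1 × 162 = 162.0 in
P_cr = π²EI / L_e² = π² × 16000×10³ × 10.56 / 162.0² = 6.356×10^4 lb
Factor of safety n = P_cr / P = 63.556 / 31.3 = 2.03

n ≈ 2.03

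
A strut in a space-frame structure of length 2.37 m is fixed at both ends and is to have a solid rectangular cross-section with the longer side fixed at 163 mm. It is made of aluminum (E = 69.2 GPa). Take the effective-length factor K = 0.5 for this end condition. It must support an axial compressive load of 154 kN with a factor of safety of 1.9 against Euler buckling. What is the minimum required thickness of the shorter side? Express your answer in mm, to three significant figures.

Required P_cr = n·P = 1.9 × 154 = 292.6 kN
L_e = K·L = 0.5 × 2.37 = 1.185 m
Required I = P_cr·L_e²/(π²E) = 2.926×10^5 × 1.185² / (π² × 6.92×10^10) = 6.016×10^-7 m⁴
I_req = 6.016×10^5 mm⁴
Rectangle, weak axis: I_min = h·b³/12 with h = 163 mm fixed  ⇒  b = (12I/h)^(1/3) = 35.4 mm

b ≈ 35.4 mm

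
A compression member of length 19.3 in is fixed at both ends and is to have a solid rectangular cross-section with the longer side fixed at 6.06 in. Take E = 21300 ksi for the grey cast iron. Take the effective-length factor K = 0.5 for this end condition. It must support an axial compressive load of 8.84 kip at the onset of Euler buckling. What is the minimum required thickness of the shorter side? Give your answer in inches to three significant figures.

b ≈ 0.198 in

L_e = K·L = 0.5 × 19.3 = 9.650 in
Required I = P_cr·L_e²/(π²E) = 8.840×10^3 × 9.650² / (π² × 2.13×10^7) = 3.916×10^-3 in⁴
Rectangle, weak axis: I_min = h·b³/12 with h = 6.06 in fixed  ⇒  b = (12I/h)^(1/3) = 0.198 in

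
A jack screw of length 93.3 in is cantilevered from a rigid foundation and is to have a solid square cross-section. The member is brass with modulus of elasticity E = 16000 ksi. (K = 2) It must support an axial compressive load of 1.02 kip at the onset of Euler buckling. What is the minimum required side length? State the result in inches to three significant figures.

a ≈ 1.28 in

L_e = K·L = 2 × 93.3 = 186.6 in
Required I = P_cr·L_e²/(π²E) = 1.020×10^3 × 186.6² / (π² × 1.60×10^7) = 0.2249 in⁴
Solid square: I = a⁴/12  ⇒  a = (12I)^(1/4) = (12×0.2249)^(1/4) = 1.28 in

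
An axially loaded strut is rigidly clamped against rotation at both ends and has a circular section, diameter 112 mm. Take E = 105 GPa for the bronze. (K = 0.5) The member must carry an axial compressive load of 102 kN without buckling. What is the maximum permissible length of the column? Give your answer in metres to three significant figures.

I = πd⁴/64 = π×112⁴/64 = 7.724×10^6 mm⁴
I = 7.724×10^-6 m⁴
At the buckling limit P_cr = P = 1.020×10^5 N
From P_cr = π²EI/(K·L)²:  L = (1/K)·√(π²EI/P_cr) = (1/0.5)·√(π²×1.05×10^11×7.724×10^-6/1.020×10^5)
L = 17.7 m

L_max ≈ 17.7 m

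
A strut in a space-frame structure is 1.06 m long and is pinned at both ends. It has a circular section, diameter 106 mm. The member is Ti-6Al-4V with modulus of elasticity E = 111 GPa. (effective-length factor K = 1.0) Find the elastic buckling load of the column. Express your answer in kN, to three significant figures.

P_cr ≈ 6040 kN

I = πd⁴/64 = π×106⁴/64 = 6.197×10^6 mm⁴
I = 6.197×10^6 mm⁴ = 6.197×10^-6 m⁴
Effective length L_e = K·L = 1 × 1.06 = 1.060 m
P_cr = π²EI / L_e² = π² × 111×10⁹ × 6.197×10^-6 / 1.060² = 6.042×10^6 N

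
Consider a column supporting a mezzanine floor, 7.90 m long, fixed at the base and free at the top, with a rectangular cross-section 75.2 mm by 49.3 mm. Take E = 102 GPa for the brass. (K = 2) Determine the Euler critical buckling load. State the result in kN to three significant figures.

Buckling occurs about the weak axis: I_min = h·b³/12 with b = 49.3 mm (the shorter side).
I_min = 75.2×49.3³/12 = 7.509×10^5 mm⁴
I = 7.509×10^5 mm⁴ = 7.509×10^-7 m⁴
Effective length L_e = K·L = 2 × 7.90 = 15.80 m
P_cr = π²EI / L_e² = π² × 102×10⁹ × 7.509×10^-7 / 15.80² = 3.028×10^3 N

P_cr ≈ 3.03 kN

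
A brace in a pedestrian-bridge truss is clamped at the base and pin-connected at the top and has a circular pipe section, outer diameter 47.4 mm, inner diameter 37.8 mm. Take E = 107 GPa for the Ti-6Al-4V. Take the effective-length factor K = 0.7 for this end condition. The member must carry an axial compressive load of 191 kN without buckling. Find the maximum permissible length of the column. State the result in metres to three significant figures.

L_max ≈ 1.29 m

d_o = 47.4 mm, d_i = 37.8 mm
I = π(d_o⁴ − d_i⁴)/64 = π(47.4⁴ − 37.80⁴)/64 = 1.476×10^5 mm⁴
I = 1.476×10^-7 m⁴
At the buckling limit P_cr = P = 1.910×10^5 N
From P_cr = π²EI/(K·L)²:  L = (1/K)·√(π²EI/P_cr) = (1/0.7)·√(π²×1.07×10^11×1.476×10^-7/1.910×10^5)
L = 1.29 m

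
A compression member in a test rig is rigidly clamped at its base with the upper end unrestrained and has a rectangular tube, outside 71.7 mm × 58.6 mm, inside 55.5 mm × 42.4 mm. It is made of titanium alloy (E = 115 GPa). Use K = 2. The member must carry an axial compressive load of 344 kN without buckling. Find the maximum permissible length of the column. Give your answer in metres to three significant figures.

Weak-axis I_min = (h_o·b_o³ − h_i·b_i³)/12 with b_o = 58.6, b_i = 42.40 mm (shorter outer/inner sides).
I_min = (71.7×58.6³ − 55.50×42.40³)/12 = 8.498×10^5 mm⁴
I = 8.498×10^-7 m⁴
At the buckling limit P_cr = P = 3.440×10^5 N
From P_cr = π²EI/(K·L)²:  L = (1/K)·√(π²EI/P_cr) = (1/2)·√(π²×1.15×10^11×8.498×10^-7/3.440×10^5)
L = 0.837 m

L_max ≈ 0.837 m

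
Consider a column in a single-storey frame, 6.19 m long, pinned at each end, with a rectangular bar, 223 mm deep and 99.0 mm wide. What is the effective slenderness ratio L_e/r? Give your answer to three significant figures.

For a rectangle r_min = b/√12 = 99.0/√12 = 28.58 mm
L_e = K·L = 1 × 6.19 m = 6.190 m = 6190.0 mm
λ = L_e / r_min = 6190.0 / 28.58 = 217

λ ≈ 217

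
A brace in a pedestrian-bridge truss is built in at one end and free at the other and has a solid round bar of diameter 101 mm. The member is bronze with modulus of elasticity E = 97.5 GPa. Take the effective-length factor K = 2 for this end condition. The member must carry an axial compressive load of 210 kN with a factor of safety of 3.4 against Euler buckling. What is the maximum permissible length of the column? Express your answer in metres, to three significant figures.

I = πd⁴/64 = π×101⁴/64 = 5.108×10^6 mm⁴
I = 5.108×10^-6 m⁴
Required critical load P_cr = n·P = 3.4 × 210 = 714.0 kN = 7.140×10^5 N
From P_cr = π²EI/(K·L)²:  L = (1/K)·√(π²EI/P_cr) = (1/2)·√(π²×9.75×10^10×5.108×10^-6/7.140×10^5)
L = 1.31 m

L_max ≈ 1.31 m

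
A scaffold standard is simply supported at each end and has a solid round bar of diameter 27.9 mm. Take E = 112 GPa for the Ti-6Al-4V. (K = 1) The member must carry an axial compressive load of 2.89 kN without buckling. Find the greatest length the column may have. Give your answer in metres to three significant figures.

L_max ≈ 3.37 m

I = πd⁴/64 = π×27.9⁴/64 = 2.974×10^4 mm⁴
I = 2.974×10^-8 m⁴
At the buckling limit P_cr = P = 2.890×10^3 N
From P_cr = π²EI/(K·L)²:  L = (1/K)·√(π²EI/P_cr) = (1/1)·√(π²×1.12×10^11×2.974×10^-8/2.890×10^3)
L = 3.37 m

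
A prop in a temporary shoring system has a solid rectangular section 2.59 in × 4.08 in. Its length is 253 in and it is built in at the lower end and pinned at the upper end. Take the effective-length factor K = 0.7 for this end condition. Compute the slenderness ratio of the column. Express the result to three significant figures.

λ ≈ 237

Buckling occurs about the weak axis: I_min = h·b³/12 with b = 2.59 in (the shorter side).
I_min = 4.08×2.59³/12 = 5.907 in⁴
A = 10.57 in²;  r_min = √(I/A) = √(5.907/10.57) = 0.7477 in
L_e = K·L = 0.7 × 253 = 177.1 in
λ = L_e / r_min = 177.10 / 0.7477 = 237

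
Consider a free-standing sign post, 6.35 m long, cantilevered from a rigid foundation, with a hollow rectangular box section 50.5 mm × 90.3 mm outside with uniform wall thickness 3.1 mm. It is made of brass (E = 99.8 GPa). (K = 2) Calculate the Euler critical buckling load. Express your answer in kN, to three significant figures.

P_cr ≈ 2.20 kN

Inner dimensions: h_i = 90.3 − 2×3.1 = 84.10 mm, b_i = 50.5 − 2×3.1 = 44.30 mm
Weak-axis I_min = (h_o·b_o³ − h_i·b_i³)/12 with b_o = 50.5, b_i = 44.30 mm (shorter outer/inner sides).
I_min = (90.3×50.5³ − 84.10×44.30³)/12 = 3.598×10^5 mm⁴
I = 3.598×10^5 mm⁴ = 3.598×10^-7 m⁴
Effective length L_e = K·L = 2 × 6.35 = 12.70 m
P_cr = π²EI / L_e² = π² × 99.8×10⁹ × 3.598×10^-7 / 12.70² = 2.197×10^3 N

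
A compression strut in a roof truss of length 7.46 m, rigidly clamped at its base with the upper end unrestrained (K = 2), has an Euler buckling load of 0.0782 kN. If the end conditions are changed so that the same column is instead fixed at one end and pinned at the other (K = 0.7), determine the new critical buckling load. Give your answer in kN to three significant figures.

P_cr ∝ 1/K², so P_cr,new = P_cr,old × (K_old/K_new)² = 0.0782 × (2/0.7)²
= 0.0782 × 8.163 = 0.638 kN

P_cr ≈ 0.638 kN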